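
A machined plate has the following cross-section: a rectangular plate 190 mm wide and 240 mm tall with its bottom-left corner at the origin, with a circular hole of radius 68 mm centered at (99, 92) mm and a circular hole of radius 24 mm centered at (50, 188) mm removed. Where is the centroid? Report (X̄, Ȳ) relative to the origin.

X̄ = 95.80 mm, Ȳ = 129.69 mm

plate: A = 190 × 240 = 45600.00, centroid at (95.00, 120.00).
hole 1: A = −π·68² = -14526.72, centroid at (99.00, 92.00).
hole 2: A = −π·24² = -1809.56, centroid at (50.00, 188.00).
ΣA = 29263.72 mm², ΣAX̄ = 2803376.41 mm³, ΣAȲ = 3795344.57 mm³.
X̄ = 2803376.41/29263.72 = 95.80 mm; Ȳ = 3795344.57/29263.72 = 129.69 mm.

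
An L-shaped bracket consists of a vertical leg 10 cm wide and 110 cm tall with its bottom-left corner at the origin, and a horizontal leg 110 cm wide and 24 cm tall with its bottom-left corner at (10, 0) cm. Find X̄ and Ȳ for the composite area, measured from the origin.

X̄ = 47.35 cm, Ȳ = 24.65 cm

Part | A | x̄ᵢ | ȳᵢ | A·x̄ᵢ | A·ȳᵢ
vertical leg | 1100.00 | 5.00 | 55.00 | 5500.00 | 60500.00
horizontal leg | 2640.00 | 65.00 | 12.00 | 171600.00 | 31680.00
Σ | 3740.00 |  |  | 177100.00 | 92180.00
X̄ = 177100.00 / 3740.00 = 47.35 cm
Ȳ = 92180.00 / 3740.00 = 24.65 cm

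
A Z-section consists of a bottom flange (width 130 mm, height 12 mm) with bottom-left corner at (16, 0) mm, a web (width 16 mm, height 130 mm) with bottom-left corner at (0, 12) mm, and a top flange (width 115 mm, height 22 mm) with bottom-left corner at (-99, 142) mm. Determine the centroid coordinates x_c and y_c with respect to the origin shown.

bottom flange: A = 130 × 12 = 1560.00, centroid at (81.00, 6.00).
web: A = 16 × 130 = 2080.00, centroid at (8.00, 77.00).
top flange: A = 115 × 22 = 2530.00, centroid at (-41.50, 153.00).
ΣA = 6170.00 mm²
ΣAx_c = (1560.00)(81.00) + (2080.00)(8.00) + (2530.00)(-41.50) = 38005.00 mm³
ΣAy_c = (1560.00)(6.00) + (2080.00)(77.00) + (2530.00)(153.00) = 556610.00 mm³
x_c = 38005.00 / 6170.00 = 6.16 mm
y_c = 556610.00 / 6170.00 = 90.21 mm

x_c = 6.16 mm, y_c = 90.21 mm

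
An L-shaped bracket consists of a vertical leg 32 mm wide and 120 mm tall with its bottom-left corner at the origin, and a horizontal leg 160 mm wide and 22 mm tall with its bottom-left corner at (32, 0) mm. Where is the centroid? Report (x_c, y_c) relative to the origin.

x_c = 61.91 mm, y_c = 36.57 mm

vertical leg: A = 32 × 120 = 3840.00, centroid at (16.00, 60.00).
horizontal leg: A = 160 × 22 = 3520.00, centroid at (112.00, 11.00).
ΣA = 7360.00 mm²
ΣAx_c = (3840.00)(16.00) + (3520.00)(112.00) = 455680.00 mm³
ΣAy_c = (3840.00)(60.00) + (3520.00)(11.00) = 269120.00 mm³
x_c = 455680.00 / 7360.00 = 61.91 mm
y_c = 269120.00 / 7360.00 = 36.57 mm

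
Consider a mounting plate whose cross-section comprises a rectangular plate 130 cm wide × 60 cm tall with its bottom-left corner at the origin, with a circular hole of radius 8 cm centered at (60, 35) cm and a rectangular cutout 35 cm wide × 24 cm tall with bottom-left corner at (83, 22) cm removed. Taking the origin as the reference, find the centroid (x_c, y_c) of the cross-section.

x_c = 60.74 cm, y_c = 29.35 cm

plate: A = 130 × 60 = 7800.00, centroid at (65.00, 30.00).
hole 1: A = −π·8² = -201.06, centroid at (60.00, 35.00).
hole 2: A = −(35 × 24) = -840.00, centroid at (100.50, 34.00).
ΣA = 6758.94 cm², ΣAx_c = 410516.28 cm³, ΣAy_c = 198402.83 cm³.
x_c = 410516.28/6758.94 = 60.74 cm; y_c = 198402.83/6758.94 = 29.35 cm.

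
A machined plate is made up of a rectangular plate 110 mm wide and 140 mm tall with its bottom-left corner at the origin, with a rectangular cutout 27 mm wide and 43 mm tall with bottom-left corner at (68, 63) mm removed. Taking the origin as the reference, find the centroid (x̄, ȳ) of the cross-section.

plate: A = 110 × 140 = 15400.00, centroid at (55.00, 70.00).
hole: A = −(27 × 43) = -1161.00, centroid at (81.50, 84.50).
ΣA = 14239.00 mm²
ΣAx̄ = (15400.00)(55.00) + (-1161.00)(81.50) = 752378.50 mm³
ΣAȳ = (15400.00)(70.00) + (-1161.00)(84.50) = 979895.50 mm³
x̄ = 752378.50 / 14239.00 = 52.84 mm
ȳ = 979895.50 / 14239.00 = 68.82 mm

x̄ = 52.84 mm, ȳ = 68.82 mm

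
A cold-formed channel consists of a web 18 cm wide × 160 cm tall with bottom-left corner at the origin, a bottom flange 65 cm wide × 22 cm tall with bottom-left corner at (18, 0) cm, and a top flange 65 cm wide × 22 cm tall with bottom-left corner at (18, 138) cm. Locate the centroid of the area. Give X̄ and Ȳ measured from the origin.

X̄ = 29.68 cm, Ȳ = 80.00 cm

web: A = 18 × 160 = 2880.00, centroid at (9.00, 80.00).
bottom flange: A = 65 × 22 = 1430.00, centroid at (50.50, 11.00).
top flange: A = 65 × 22 = 1430.00, centroid at (50.50, 149.00).
ΣA = 5740.00 cm²
ΣAX̄ = (2880.00)(9.00) + (1430.00)(50.50) + (1430.00)(50.50) = 170350.00 cm³
ΣAȲ = (2880.00)(80.00) + (1430.00)(11.00) + (1430.00)(149.00) = 459200.00 cm³
X̄ = 170350.00 / 5740.00 = 29.68 cm
Ȳ = 459200.00 / 5740.00 = 80.00 cm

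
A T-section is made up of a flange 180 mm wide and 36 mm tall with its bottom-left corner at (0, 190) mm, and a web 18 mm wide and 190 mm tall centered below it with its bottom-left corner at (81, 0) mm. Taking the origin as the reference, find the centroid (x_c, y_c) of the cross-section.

web: A = 18 × 190 = 3420.00, centroid at (90.00, 95.00).
flange: A = 180 × 36 = 6480.00, centroid at (90.00, 208.00).
ΣA = 9900.00 mm²
ΣAx_c = (3420.00)(90.00) + (6480.00)(90.00) = 891000.00 mm³
ΣAy_c = (3420.00)(95.00) + (6480.00)(208.00) = 1672740.00 mm³
x_c = 891000.00 / 9900.00 = 90.00 mm
y_c = 1672740.00 / 9900.00 = 168.96 mm

x_c = 90.00 mm, y_c = 168.96 mm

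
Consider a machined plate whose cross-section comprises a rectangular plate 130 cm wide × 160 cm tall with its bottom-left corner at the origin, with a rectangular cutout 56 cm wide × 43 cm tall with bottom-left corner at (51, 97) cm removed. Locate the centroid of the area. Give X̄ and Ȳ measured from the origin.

X̄ = 63.17 cm, Ȳ = 74.96 cm

Part | A | x̄ᵢ | ȳᵢ | A·x̄ᵢ | A·ȳᵢ
plate | 20800.00 | 65.00 | 80.00 | 1352000.00 | 1664000.00
hole | -2408.00 | 79.00 | 118.50 | -190232.00 | -285348.00
Σ | 18392.00 |  |  | 1161768.00 | 1378652.00
X̄ = 1161768.00 / 18392.00 = 63.17 cm
Ȳ = 1378652.00 / 18392.00 = 74.96 cm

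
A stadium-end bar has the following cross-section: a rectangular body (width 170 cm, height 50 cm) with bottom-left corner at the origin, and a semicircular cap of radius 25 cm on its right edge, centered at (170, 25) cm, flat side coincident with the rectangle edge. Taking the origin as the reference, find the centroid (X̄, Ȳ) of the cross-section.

rectangular body: A = 170 × 50 = 8500.00, centroid at (85.00, 25.00).
semicircular end: A = ½π·25² = 981.75, centroid at (180.61, 25.00).
ΣA = 9481.75 cm², ΣAX̄ = 899813.78 cm³, ΣAȲ = 237043.69 cm³.
X̄ = 899813.78/9481.75 = 94.90 cm; Ȳ = 237043.69/9481.75 = 25.00 cm.

X̄ = 94.90 cm, Ȳ = 25.00 cm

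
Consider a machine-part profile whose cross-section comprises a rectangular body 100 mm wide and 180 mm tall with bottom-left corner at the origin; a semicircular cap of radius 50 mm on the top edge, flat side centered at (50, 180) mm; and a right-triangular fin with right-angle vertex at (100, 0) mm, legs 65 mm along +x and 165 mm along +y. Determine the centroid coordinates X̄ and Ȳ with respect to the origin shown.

X̄ = 64.08 mm, Ȳ = 99.13 mm

Part | A | x̄ᵢ | ȳᵢ | A·x̄ᵢ | A·ȳᵢ
rectangular body | 18000.00 | 50.00 | 90.00 | 900000.00 | 1620000.00
semicircular top | 3926.99 | 50.00 | 201.22 | 196349.54 | 790191.68
triangular fin | 5362.50 | 121.67 | 55.00 | 652437.50 | 294937.50
Σ | 27289.49 |  |  | 1748787.04 | 2705129.18
X̄ = 1748787.04 / 27289.49 = 64.08 mm
Ȳ = 2705129.18 / 27289.49 = 99.13 mm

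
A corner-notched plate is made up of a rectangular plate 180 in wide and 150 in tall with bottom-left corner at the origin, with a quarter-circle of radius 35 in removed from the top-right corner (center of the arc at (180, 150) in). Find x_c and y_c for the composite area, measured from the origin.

x_c = 87.22 in, y_c = 72.78 in

Part | A | x̄ᵢ | ȳᵢ | A·x̄ᵢ | A·ȳᵢ
plate | 27000.00 | 90.00 | 75.00 | 2430000.00 | 2025000.00
removed quarter-circle | -962.11 | 165.15 | 135.15 | -158888.63 | -130025.25
Σ | 26037.89 |  |  | 2271111.37 | 1894974.75
x_c = 2271111.37 / 26037.89 = 87.22 in
y_c = 1894974.75 / 26037.89 = 72.78 in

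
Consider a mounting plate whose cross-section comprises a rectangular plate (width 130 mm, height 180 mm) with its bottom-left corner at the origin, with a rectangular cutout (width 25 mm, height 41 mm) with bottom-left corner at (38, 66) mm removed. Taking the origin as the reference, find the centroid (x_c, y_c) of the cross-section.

x_c = 65.66 mm, y_c = 90.16 mm

plate: A = 130 × 180 = 23400.00, centroid at (65.00, 90.00).
hole: A = −(25 × 41) = -1025.00, centroid at (50.50, 86.50).
ΣA = 22375.00 mm²
ΣAx_c = (23400.00)(65.00) + (-1025.00)(50.50) = 1469237.50 mm³
ΣAy_c = (23400.00)(90.00) + (-1025.00)(86.50) = 2017337.50 mm³
x_c = 1469237.50 / 22375.00 = 65.66 mm
y_c = 2017337.50 / 22375.00 = 90.16 mm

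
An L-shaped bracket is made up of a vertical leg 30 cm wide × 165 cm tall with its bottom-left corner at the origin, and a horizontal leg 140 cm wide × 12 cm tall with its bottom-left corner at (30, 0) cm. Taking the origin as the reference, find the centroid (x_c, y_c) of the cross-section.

x_c = 36.54 cm, y_c = 63.12 cm

vertical leg: A = 30 × 165 = 4950.00, centroid at (15.00, 82.50).
horizontal leg: A = 140 × 12 = 1680.00, centroid at (100.00, 6.00).
ΣA = 6630.00 cm², ΣAx_c = 242250.00 cm³, ΣAy_c = 418455.00 cm³.
x_c = 242250.00/6630.00 = 36.54 cm; y_c = 418455.00/6630.00 = 63.12 cm.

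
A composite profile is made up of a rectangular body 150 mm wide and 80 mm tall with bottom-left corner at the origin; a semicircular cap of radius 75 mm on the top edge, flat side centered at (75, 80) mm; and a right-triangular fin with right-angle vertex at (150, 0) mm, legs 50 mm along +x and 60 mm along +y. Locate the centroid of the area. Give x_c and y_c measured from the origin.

rectangular body: A = 150 × 80 = 12000.00, centroid at (75.00, 40.00).
semicircular top: A = ½π·75² = 8835.73, centroid at (75.00, 111.83).
triangular fin: A = ½·50·60 = 1500.00, centroid at (166.67, 20.00).
ΣA = 22335.73 mm², ΣAx_c = 1812679.70 mm³, ΣAy_c = 1498108.35 mm³.
x_c = 1812679.70/22335.73 = 81.16 mm; y_c = 1498108.35/22335.73 = 67.07 mm.

x_c = 81.16 mm, y_c = 67.07 mm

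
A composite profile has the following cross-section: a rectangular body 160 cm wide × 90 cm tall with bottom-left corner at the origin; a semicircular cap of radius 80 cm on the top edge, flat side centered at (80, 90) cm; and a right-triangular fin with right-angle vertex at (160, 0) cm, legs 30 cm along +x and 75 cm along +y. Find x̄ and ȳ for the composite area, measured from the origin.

Part | A | x̄ᵢ | ȳᵢ | A·x̄ᵢ | A·ȳᵢ
rectangular body | 14400.00 | 80.00 | 45.00 | 1152000.00 | 648000.00
semicircular top | 10053.10 | 80.00 | 123.95 | 804247.72 | 1246112.02
triangular fin | 1125.00 | 170.00 | 25.00 | 191250.00 | 28125.00
Σ | 25578.10 |  |  | 2147497.72 | 1922237.02
x̄ = 2147497.72 / 25578.10 = 83.96 cm
ȳ = 1922237.02 / 25578.10 = 75.15 cm

x̄ = 83.96 cm, ȳ = 75.15 cm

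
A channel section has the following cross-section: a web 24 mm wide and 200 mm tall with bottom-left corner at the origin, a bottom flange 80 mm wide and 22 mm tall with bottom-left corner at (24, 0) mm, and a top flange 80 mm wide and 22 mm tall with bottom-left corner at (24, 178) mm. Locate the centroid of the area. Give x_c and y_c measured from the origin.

x_c = 34.00 mm, y_c = 100.00 mm

Part | A | x̄ᵢ | ȳᵢ | A·x̄ᵢ | A·ȳᵢ
web | 4800.00 | 12.00 | 100.00 | 57600.00 | 480000.00
bottom flange | 1760.00 | 64.00 | 11.00 | 112640.00 | 19360.00
top flange | 1760.00 | 64.00 | 189.00 | 112640.00 | 332640.00
Σ | 8320.00 |  |  | 282880.00 | 832000.00
x_c = 282880.00 / 8320.00 = 34.00 mm
y_c = 832000.00 / 8320.00 = 100.00 mm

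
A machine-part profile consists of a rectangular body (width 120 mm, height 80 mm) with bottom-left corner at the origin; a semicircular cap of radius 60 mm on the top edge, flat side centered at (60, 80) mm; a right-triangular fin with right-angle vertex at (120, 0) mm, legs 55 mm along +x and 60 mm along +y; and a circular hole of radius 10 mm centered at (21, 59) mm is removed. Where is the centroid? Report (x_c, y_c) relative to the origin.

rectangular body: A = 120 × 80 = 9600.00, centroid at (60.00, 40.00).
semicircular top: A = ½π·60² = 5654.87, centroid at (60.00, 105.46).
triangular fin: A = ½·55·60 = 1650.00, centroid at (138.33, 20.00).
hole: A = −π·10² = -314.16, centroid at (21.00, 59.00).
ΣA = 16590.71 mm²
ΣAx_c = (9600.00)(60.00) + (5654.87)(60.00) + (1650.00)(138.33) + (-314.16)(21.00) = 1136944.66 mm³
ΣAy_c = (9600.00)(40.00) + (5654.87)(105.46) + (1650.00)(20.00) + (-314.16)(59.00) = 994853.95 mm³
x_c = 1136944.66 / 16590.71 = 68.53 mm
y_c = 994853.95 / 16590.71 = 59.96 mm

x_c = 68.53 mm, y_c = 59.96 mm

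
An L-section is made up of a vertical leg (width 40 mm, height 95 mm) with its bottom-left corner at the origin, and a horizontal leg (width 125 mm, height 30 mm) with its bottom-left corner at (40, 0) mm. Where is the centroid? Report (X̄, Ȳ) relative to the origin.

vertical leg: A = 40 × 95 = 3800.00, centroid at (20.00, 47.50).
horizontal leg: A = 125 × 30 = 3750.00, centroid at (102.50, 15.00).
ΣA = 7550.00 mm²
ΣAX̄ = (3800.00)(20.00) + (3750.00)(102.50) = 460375.00 mm³
ΣAȲ = (3800.00)(47.50) + (3750.00)(15.00) = 236750.00 mm³
X̄ = 460375.00 / 7550.00 = 60.98 mm
Ȳ = 236750.00 / 7550.00 = 31.36 mm

X̄ = 60.98 mm, Ȳ = 31.36 mm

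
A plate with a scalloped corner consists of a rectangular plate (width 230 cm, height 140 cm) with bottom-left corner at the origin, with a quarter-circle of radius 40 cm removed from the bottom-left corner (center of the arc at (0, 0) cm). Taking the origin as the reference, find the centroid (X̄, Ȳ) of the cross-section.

X̄ = 118.98 cm, Ȳ = 72.15 cm

Part | A | x̄ᵢ | ȳᵢ | A·x̄ᵢ | A·ȳᵢ
plate | 32200.00 | 115.00 | 70.00 | 3703000.00 | 2254000.00
removed quarter-circle | -1256.64 | 16.98 | 16.98 | -21333.33 | -21333.33
Σ | 30943.36 |  |  | 3681666.67 | 2232666.67
X̄ = 3681666.67 / 30943.36 = 118.98 cm
Ȳ = 2232666.67 / 30943.36 = 72.15 cm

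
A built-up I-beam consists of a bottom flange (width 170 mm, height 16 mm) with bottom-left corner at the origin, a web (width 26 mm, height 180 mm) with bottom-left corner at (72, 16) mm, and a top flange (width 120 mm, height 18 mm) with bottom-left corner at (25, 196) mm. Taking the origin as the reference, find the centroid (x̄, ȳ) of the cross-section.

x̄ = 85.00 mm, ȳ = 100.49 mm

Part | A | x̄ᵢ | ȳᵢ | A·x̄ᵢ | A·ȳᵢ
bottom flange | 2720.00 | 85.00 | 8.00 | 231200.00 | 21760.00
web | 4680.00 | 85.00 | 106.00 | 397800.00 | 496080.00
top flange | 2160.00 | 85.00 | 205.00 | 183600.00 | 442800.00
Σ | 9560.00 |  |  | 812600.00 | 960640.00
x̄ = 812600.00 / 9560.00 = 85.00 mm
ȳ = 960640.00 / 9560.00 = 100.49 mm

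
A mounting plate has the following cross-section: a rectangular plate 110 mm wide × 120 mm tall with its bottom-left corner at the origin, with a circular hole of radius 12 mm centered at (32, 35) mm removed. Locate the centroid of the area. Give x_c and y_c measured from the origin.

x_c = 55.82 mm, y_c = 60.89 mm

Part | A | x̄ᵢ | ȳᵢ | A·x̄ᵢ | A·ȳᵢ
plate | 13200.00 | 55.00 | 60.00 | 726000.00 | 792000.00
hole | -452.39 | 32.00 | 35.00 | -14476.46 | -15833.63
Σ | 12747.61 |  |  | 711523.54 | 776166.37
x_c = 711523.54 / 12747.61 = 55.82 mm
y_c = 776166.37 / 12747.61 = 60.89 mm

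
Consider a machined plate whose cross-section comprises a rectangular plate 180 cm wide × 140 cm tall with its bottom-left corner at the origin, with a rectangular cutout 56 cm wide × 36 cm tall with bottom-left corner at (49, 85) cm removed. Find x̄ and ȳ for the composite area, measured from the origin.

Part | A | x̄ᵢ | ȳᵢ | A·x̄ᵢ | A·ȳᵢ
plate | 25200.00 | 90.00 | 70.00 | 2268000.00 | 1764000.00
hole | -2016.00 | 77.00 | 103.00 | -155232.00 | -207648.00
Σ | 23184.00 |  |  | 2112768.00 | 1556352.00
x̄ = 2112768.00 / 23184.00 = 91.13 cm
ȳ = 1556352.00 / 23184.00 = 67.13 cm

x̄ = 91.13 cm, ȳ = 67.13 cm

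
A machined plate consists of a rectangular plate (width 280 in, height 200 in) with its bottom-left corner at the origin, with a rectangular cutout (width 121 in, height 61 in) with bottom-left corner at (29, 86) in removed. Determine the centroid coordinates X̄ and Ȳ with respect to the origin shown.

plate: A = 280 × 200 = 56000.00, centroid at (140.00, 100.00).
hole: A = −(121 × 61) = -7381.00, centroid at (89.50, 116.50).
ΣA = 48619.00 in²
ΣAX̄ = (56000.00)(140.00) + (-7381.00)(89.50) = 7179400.50 in³
ΣAȲ = (56000.00)(100.00) + (-7381.00)(116.50) = 4740113.50 in³
X̄ = 7179400.50 / 48619.00 = 147.67 in
Ȳ = 4740113.50 / 48619.00 = 97.50 in

X̄ = 147.67 in, Ȳ = 97.50 in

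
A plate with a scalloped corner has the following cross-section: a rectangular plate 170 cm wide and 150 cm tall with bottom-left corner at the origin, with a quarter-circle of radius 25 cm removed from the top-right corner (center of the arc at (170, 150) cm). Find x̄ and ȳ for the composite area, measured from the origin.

plate: A = 170 × 150 = 25500.00, centroid at (85.00, 75.00).
removed quarter-circle: A = −¼π·25² = -490.87, centroid at (159.39, 139.39).
ΣA = 25009.13 cm²
ΣAx̄ = (25500.00)(85.00) + (-490.87)(159.39) = 2089259.78 cm³
ΣAȳ = (25500.00)(75.00) + (-490.87)(139.39) = 1844077.26 cm³
x̄ = 2089259.78 / 25009.13 = 83.54 cm
ȳ = 1844077.26 / 25009.13 = 73.74 cm

x̄ = 83.54 cm, ȳ = 73.74 cm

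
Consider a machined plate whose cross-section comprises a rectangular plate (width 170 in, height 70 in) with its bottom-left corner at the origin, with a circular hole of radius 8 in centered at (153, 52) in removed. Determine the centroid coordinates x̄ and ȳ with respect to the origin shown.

Part | A | x̄ᵢ | ȳᵢ | A·x̄ᵢ | A·ȳᵢ
plate | 11900.00 | 85.00 | 35.00 | 1011500.00 | 416500.00
hole | -201.06 | 153.00 | 52.00 | -30762.48 | -10455.22
Σ | 11698.94 |  |  | 980737.52 | 406044.78
x̄ = 980737.52 / 11698.94 = 83.83 in
ȳ = 406044.78 / 11698.94 = 34.71 in

x̄ = 83.83 in, ȳ = 34.71 in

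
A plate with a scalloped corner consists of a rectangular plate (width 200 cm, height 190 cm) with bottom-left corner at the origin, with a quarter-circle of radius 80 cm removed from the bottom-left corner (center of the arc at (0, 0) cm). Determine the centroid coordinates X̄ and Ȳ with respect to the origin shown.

plate: A = 200 × 190 = 38000.00, centroid at (100.00, 95.00).
removed quarter-circle: A = −¼π·80² = -5026.55, centroid at (33.95, 33.95).
ΣA = 32973.45 cm²
ΣAX̄ = (38000.00)(100.00) + (-5026.55)(33.95) = 3629333.33 cm³
ΣAȲ = (38000.00)(95.00) + (-5026.55)(33.95) = 3439333.33 cm³
X̄ = 3629333.33 / 32973.45 = 110.07 cm
Ȳ = 3439333.33 / 32973.45 = 104.31 cm

X̄ = 110.07 cm, Ȳ = 104.31 cm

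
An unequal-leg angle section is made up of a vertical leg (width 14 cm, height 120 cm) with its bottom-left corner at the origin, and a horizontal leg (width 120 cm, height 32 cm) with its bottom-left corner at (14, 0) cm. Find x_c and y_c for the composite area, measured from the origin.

x_c = 53.61 cm, y_c = 29.39 cm

vertical leg: A = 14 × 120 = 1680.00, centroid at (7.00, 60.00).
horizontal leg: A = 120 × 32 = 3840.00, centroid at (74.00, 16.00).
ΣA = 5520.00 cm²
ΣAx_c = (1680.00)(7.00) + (3840.00)(74.00) = 295920.00 cm³
ΣAy_c = (1680.00)(60.00) + (3840.00)(16.00) = 162240.00 cm³
x_c = 295920.00 / 5520.00 = 53.61 cm
y_c = 162240.00 / 5520.00 = 29.39 cm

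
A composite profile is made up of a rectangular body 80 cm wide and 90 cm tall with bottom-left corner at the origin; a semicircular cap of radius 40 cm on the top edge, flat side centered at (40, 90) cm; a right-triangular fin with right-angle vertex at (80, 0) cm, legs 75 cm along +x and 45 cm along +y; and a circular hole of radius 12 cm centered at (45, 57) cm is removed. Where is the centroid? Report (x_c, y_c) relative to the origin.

x_c = 49.81 cm, y_c = 54.11 cm

rectangular body: A = 80 × 90 = 7200.00, centroid at (40.00, 45.00).
semicircular top: A = ½π·40² = 2513.27, centroid at (40.00, 106.98).
triangular fin: A = ½·75·45 = 1687.50, centroid at (105.00, 15.00).
hole: A = −π·12² = -452.39, centroid at (45.00, 57.00).
ΣA = 10948.38 cm²
ΣAx_c = (7200.00)(40.00) + (2513.27)(40.00) + (1687.50)(105.00) + (-452.39)(45.00) = 545360.94 cm³
ΣAy_c = (7200.00)(45.00) + (2513.27)(106.98) + (1687.50)(15.00) + (-452.39)(57.00) = 592387.65 cm³
x_c = 545360.94 / 10948.38 = 49.81 cm
y_c = 592387.65 / 10948.38 = 54.11 cm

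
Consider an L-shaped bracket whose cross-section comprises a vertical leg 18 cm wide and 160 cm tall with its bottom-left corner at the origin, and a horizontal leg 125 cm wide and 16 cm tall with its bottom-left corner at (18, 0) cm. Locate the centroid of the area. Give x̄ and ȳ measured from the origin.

Part | A | x̄ᵢ | ȳᵢ | A·x̄ᵢ | A·ȳᵢ
vertical leg | 2880.00 | 9.00 | 80.00 | 25920.00 | 230400.00
horizontal leg | 2000.00 | 80.50 | 8.00 | 161000.00 | 16000.00
Σ | 4880.00 |  |  | 186920.00 | 246400.00
x̄ = 186920.00 / 4880.00 = 38.30 cm
ȳ = 246400.00 / 4880.00 = 50.49 cm

x̄ = 38.30 cm, ȳ = 50.49 cm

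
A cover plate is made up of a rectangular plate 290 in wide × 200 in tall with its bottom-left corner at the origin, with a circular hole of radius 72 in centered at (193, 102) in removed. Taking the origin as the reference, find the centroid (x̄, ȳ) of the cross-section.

plate: A = 290 × 200 = 58000.00, centroid at (145.00, 100.00).
hole: A = −π·72² = -16286.02, centroid at (193.00, 102.00).
ΣA = 41713.98 in²
ΣAx̄ = (58000.00)(145.00) + (-16286.02)(193.00) = 5266798.85 in³
ΣAȳ = (58000.00)(100.00) + (-16286.02)(102.00) = 4138826.34 in³
x̄ = 5266798.85 / 41713.98 = 126.26 in
ȳ = 4138826.34 / 41713.98 = 99.22 in

x̄ = 126.26 in, ȳ = 99.22 in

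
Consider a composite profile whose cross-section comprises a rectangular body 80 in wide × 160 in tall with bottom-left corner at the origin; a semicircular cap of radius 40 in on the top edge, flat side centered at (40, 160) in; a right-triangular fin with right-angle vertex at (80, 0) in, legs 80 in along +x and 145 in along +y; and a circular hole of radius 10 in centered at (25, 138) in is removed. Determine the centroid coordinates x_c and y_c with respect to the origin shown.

rectangular body: A = 80 × 160 = 12800.00, centroid at (40.00, 80.00).
semicircular top: A = ½π·40² = 2513.27, centroid at (40.00, 176.98).
triangular fin: A = ½·80·145 = 5800.00, centroid at (106.67, 48.33).
hole: A = −π·10² = -314.16, centroid at (25.00, 138.00).
ΣA = 20799.11 in²
ΣAx_c = (12800.00)(40.00) + (2513.27)(40.00) + (5800.00)(106.67) + (-314.16)(25.00) = 1223343.65 in³
ΣAy_c = (12800.00)(80.00) + (2513.27)(176.98) + (5800.00)(48.33) + (-314.16)(138.00) = 1705769.88 in³
x_c = 1223343.65 / 20799.11 = 58.82 in
y_c = 1705769.88 / 20799.11 = 82.01 in

x_c = 58.82 in, y_c = 82.01 in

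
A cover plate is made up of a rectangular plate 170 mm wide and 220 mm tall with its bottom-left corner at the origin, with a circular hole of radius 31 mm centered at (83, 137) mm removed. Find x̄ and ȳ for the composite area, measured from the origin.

Part | A | x̄ᵢ | ȳᵢ | A·x̄ᵢ | A·ȳᵢ
plate | 37400.00 | 85.00 | 110.00 | 3179000.00 | 4114000.00
hole | -3019.07 | 83.00 | 137.00 | -250582.85 | -413612.66
Σ | 34380.93 |  |  | 2928417.15 | 3700387.34
x̄ = 2928417.15 / 34380.93 = 85.18 mm
ȳ = 3700387.34 / 34380.93 = 107.63 mm

x̄ = 85.18 mm, ȳ = 107.63 mm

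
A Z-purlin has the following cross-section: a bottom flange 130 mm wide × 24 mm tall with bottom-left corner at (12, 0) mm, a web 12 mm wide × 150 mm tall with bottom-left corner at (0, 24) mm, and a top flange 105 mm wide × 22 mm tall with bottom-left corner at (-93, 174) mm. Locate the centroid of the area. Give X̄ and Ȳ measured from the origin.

Part | A | x̄ᵢ | ȳᵢ | A·x̄ᵢ | A·ȳᵢ
bottom flange | 3120.00 | 77.00 | 12.00 | 240240.00 | 37440.00
web | 1800.00 | 6.00 | 99.00 | 10800.00 | 178200.00
top flange | 2310.00 | -40.50 | 185.00 | -93555.00 | 427350.00
Σ | 7230.00 |  |  | 157485.00 | 642990.00
X̄ = 157485.00 / 7230.00 = 21.78 mm
Ȳ = 642990.00 / 7230.00 = 88.93 mm

X̄ = 21.78 mm, Ȳ = 88.93 mm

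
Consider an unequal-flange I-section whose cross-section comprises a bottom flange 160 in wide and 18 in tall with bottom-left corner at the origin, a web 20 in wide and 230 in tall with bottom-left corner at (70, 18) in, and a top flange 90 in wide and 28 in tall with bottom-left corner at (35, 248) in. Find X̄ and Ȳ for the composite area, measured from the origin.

X̄ = 80.00 in, Ȳ = 129.80 in

bottom flange: A = 160 × 18 = 2880.00, centroid at (80.00, 9.00).
web: A = 20 × 230 = 4600.00, centroid at (80.00, 133.00).
top flange: A = 90 × 28 = 2520.00, centroid at (80.00, 262.00).
ΣA = 10000.00 in², ΣAX̄ = 800000.00 in³, ΣAȲ = 1297960.00 in³.
X̄ = 800000.00/10000.00 = 80.00 in; Ȳ = 1297960.00/10000.00 = 129.80 in.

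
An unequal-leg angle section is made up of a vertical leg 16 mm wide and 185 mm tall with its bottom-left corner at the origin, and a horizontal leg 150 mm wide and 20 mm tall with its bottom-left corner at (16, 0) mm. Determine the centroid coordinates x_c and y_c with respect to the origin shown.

vertical leg: A = 16 × 185 = 2960.00, centroid at (8.00, 92.50).
horizontal leg: A = 150 × 20 = 3000.00, centroid at (91.00, 10.00).
ΣA = 5960.00 mm²
ΣAx_c = (2960.00)(8.00) + (3000.00)(91.00) = 296680.00 mm³
ΣAy_c = (2960.00)(92.50) + (3000.00)(10.00) = 303800.00 mm³
x_c = 296680.00 / 5960.00 = 49.78 mm
y_c = 303800.00 / 5960.00 = 50.97 mm

x_c = 49.78 mm, y_c = 50.97 mm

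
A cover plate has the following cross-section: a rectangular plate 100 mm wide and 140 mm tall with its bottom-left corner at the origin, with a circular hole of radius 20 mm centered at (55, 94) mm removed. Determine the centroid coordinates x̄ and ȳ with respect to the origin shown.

x̄ = 49.51 mm, ȳ = 67.63 mm

plate: A = 100 × 140 = 14000.00, centroid at (50.00, 70.00).
hole: A = −π·20² = -1256.64, centroid at (55.00, 94.00).
ΣA = 12743.36 mm²
ΣAx̄ = (14000.00)(50.00) + (-1256.64)(55.00) = 630884.96 mm³
ΣAȳ = (14000.00)(70.00) + (-1256.64)(94.00) = 861876.12 mm³
x̄ = 630884.96 / 12743.36 = 49.51 mm
ȳ = 861876.12 / 12743.36 = 67.63 mm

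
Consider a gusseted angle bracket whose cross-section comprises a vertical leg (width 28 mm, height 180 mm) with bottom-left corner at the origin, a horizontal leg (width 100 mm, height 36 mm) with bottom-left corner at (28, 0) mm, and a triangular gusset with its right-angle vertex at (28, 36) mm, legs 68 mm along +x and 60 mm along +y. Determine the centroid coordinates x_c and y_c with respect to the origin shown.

vertical leg: A = 28 × 180 = 5040.00, centroid at (14.00, 90.00).
horizontal leg: A = 100 × 36 = 3600.00, centroid at (78.00, 18.00).
gusset: A = ½·68·60 = 2040.00, centroid at (50.67, 56.00).
ΣA = 10680.00 mm²
ΣAx_c = (5040.00)(14.00) + (3600.00)(78.00) + (2040.00)(50.67) = 454720.00 mm³
ΣAy_c = (5040.00)(90.00) + (3600.00)(18.00) + (2040.00)(56.00) = 632640.00 mm³
x_c = 454720.00 / 10680.00 = 42.58 mm
y_c = 632640.00 / 10680.00 = 59.24 mm

x_c = 42.58 mm, y_c = 59.24 mm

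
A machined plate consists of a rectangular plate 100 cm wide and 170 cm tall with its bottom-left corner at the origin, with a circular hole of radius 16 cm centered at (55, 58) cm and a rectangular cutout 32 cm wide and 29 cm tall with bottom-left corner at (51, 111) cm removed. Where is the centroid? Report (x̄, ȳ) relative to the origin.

plate: A = 100 × 170 = 17000.00, centroid at (50.00, 85.00).
hole 1: A = −π·16² = -804.25, centroid at (55.00, 58.00).
hole 2: A = −(32 × 29) = -928.00, centroid at (67.00, 125.50).
ΣA = 15267.75 cm²
ΣAx̄ = (17000.00)(50.00) + (-804.25)(55.00) + (-928.00)(67.00) = 743590.38 cm³
ΣAȳ = (17000.00)(85.00) + (-804.25)(58.00) + (-928.00)(125.50) = 1281889.63 cm³
x̄ = 743590.38 / 15267.75 = 48.70 cm
ȳ = 1281889.63 / 15267.75 = 83.96 cm

x̄ = 48.70 cm, ȳ = 83.96 cm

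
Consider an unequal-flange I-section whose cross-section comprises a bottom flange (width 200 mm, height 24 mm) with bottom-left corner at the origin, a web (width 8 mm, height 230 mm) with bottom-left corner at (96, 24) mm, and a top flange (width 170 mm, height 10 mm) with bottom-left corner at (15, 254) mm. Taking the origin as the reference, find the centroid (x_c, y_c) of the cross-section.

bottom flange: A = 200 × 24 = 4800.00, centroid at (100.00, 12.00).
web: A = 8 × 230 = 1840.00, centroid at (100.00, 139.00).
top flange: A = 170 × 10 = 1700.00, centroid at (100.00, 259.00).
ΣA = 8340.00 mm², ΣAx_c = 834000.00 mm³, ΣAy_c = 753660.00 mm³.
x_c = 834000.00/8340.00 = 100.00 mm; y_c = 753660.00/8340.00 = 90.37 mm.

x_c = 100.00 mm, y_c = 90.37 mm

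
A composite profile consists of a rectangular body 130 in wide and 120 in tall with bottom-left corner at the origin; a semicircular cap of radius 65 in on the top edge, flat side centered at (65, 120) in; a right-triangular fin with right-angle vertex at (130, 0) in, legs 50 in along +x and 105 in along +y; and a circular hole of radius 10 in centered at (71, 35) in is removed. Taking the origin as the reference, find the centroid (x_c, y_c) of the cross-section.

x_c = 73.66 in, y_c = 81.33 in

Part | A | x̄ᵢ | ȳᵢ | A·x̄ᵢ | A·ȳᵢ
rectangular body | 15600.00 | 65.00 | 60.00 | 1014000.00 | 936000.00
semicircular top | 6636.61 | 65.00 | 147.59 | 431379.94 | 979477.07
triangular fin | 2625.00 | 146.67 | 35.00 | 385000.00 | 91875.00
hole | -314.16 | 71.00 | 35.00 | -22305.31 | -10995.57
Σ | 24547.46 |  |  | 1808074.63 | 1996356.50
x_c = 1808074.63 / 24547.46 = 73.66 in
y_c = 1996356.50 / 24547.46 = 81.33 in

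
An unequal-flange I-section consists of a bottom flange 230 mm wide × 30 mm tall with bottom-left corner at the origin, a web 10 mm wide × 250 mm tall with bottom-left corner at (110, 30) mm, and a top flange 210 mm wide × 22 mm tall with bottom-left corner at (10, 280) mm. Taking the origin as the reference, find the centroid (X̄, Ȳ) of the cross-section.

X̄ = 115.00 mm, Ȳ = 130.91 mm

bottom flange: A = 230 × 30 = 6900.00, centroid at (115.00, 15.00).
web: A = 10 × 250 = 2500.00, centroid at (115.00, 155.00).
top flange: A = 210 × 22 = 4620.00, centroid at (115.00, 291.00).
ΣA = 14020.00 mm², ΣAX̄ = 1612300.00 mm³, ΣAȲ = 1835420.00 mm³.
X̄ = 1612300.00/14020.00 = 115.00 mm; Ȳ = 1835420.00/14020.00 = 130.91 mm.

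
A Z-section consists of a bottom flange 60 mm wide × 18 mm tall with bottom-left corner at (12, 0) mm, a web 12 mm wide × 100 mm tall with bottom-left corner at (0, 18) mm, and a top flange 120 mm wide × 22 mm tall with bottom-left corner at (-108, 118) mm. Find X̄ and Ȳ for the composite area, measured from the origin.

X̄ = -15.07 mm, Ȳ = 87.78 mm

bottom flange: A = 60 × 18 = 1080.00, centroid at (42.00, 9.00).
web: A = 12 × 100 = 1200.00, centroid at (6.00, 68.00).
top flange: A = 120 × 22 = 2640.00, centroid at (-48.00, 129.00).
ΣA = 4920.00 mm², ΣAX̄ = -74160.00 mm³, ΣAȲ = 431880.00 mm³.
X̄ = -74160.00/4920.00 = -15.07 mm; Ȳ = 431880.00/4920.00 = 87.78 mm.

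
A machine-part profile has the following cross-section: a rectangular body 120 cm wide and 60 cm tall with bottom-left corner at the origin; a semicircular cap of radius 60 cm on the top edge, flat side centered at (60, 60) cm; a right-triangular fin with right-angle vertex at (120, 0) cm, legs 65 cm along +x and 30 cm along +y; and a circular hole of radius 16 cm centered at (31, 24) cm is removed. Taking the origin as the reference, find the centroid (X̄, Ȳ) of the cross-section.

X̄ = 67.90 cm, Ȳ = 52.95 cm

rectangular body: A = 120 × 60 = 7200.00, centroid at (60.00, 30.00).
semicircular top: A = ½π·60² = 5654.87, centroid at (60.00, 85.46).
triangular fin: A = ½·65·30 = 975.00, centroid at (141.67, 10.00).
hole: A = −π·16² = -804.25, centroid at (31.00, 24.00).
ΣA = 13025.62 cm², ΣAX̄ = 884485.33 cm³, ΣAȲ = 689740.06 cm³.
X̄ = 884485.33/13025.62 = 67.90 cm; Ȳ = 689740.06/13025.62 = 52.95 cm.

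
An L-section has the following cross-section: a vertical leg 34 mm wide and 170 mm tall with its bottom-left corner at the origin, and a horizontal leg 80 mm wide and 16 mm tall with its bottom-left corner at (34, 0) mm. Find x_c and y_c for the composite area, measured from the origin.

x_c = 27.33 mm, y_c = 71.04 mm

vertical leg: A = 34 × 170 = 5780.00, centroid at (17.00, 85.00).
horizontal leg: A = 80 × 16 = 1280.00, centroid at (74.00, 8.00).
ΣA = 7060.00 mm², ΣAx_c = 192980.00 mm³, ΣAy_c = 501540.00 mm³.
x_c = 192980.00/7060.00 = 27.33 mm; y_c = 501540.00/7060.00 = 71.04 mm.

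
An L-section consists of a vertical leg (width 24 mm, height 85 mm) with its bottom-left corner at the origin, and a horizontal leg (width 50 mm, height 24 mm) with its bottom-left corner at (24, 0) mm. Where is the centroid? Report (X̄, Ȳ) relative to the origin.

X̄ = 25.70 mm, Ȳ = 31.20 mm

Part | A | x̄ᵢ | ȳᵢ | A·x̄ᵢ | A·ȳᵢ
vertical leg | 2040.00 | 12.00 | 42.50 | 24480.00 | 86700.00
horizontal leg | 1200.00 | 49.00 | 12.00 | 58800.00 | 14400.00
Σ | 3240.00 |  |  | 83280.00 | 101100.00
X̄ = 83280.00 / 3240.00 = 25.70 mm
Ȳ = 101100.00 / 3240.00 = 31.20 mm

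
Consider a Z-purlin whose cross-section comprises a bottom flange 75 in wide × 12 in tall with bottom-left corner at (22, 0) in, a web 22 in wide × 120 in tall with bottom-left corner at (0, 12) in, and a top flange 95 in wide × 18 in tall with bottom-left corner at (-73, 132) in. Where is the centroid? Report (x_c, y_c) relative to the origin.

x_c = 7.43 in, y_c = 83.16 in

bottom flange: A = 75 × 12 = 900.00, centroid at (59.50, 6.00).
web: A = 22 × 120 = 2640.00, centroid at (11.00, 72.00).
top flange: A = 95 × 18 = 1710.00, centroid at (-25.50, 141.00).
ΣA = 5250.00 in², ΣAx_c = 38985.00 in³, ΣAy_c = 436590.00 in³.
x_c = 38985.00/5250.00 = 7.43 in; y_c = 436590.00/5250.00 = 83.16 in.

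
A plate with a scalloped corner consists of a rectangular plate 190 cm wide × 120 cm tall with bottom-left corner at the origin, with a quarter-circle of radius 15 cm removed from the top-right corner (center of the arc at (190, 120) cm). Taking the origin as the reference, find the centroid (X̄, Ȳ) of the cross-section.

X̄ = 94.31 cm, Ȳ = 59.58 cm

Part | A | x̄ᵢ | ȳᵢ | A·x̄ᵢ | A·ȳᵢ
plate | 22800.00 | 95.00 | 60.00 | 2166000.00 | 1368000.00
removed quarter-circle | -176.71 | 183.63 | 113.63 | -32450.77 | -20080.75
Σ | 22623.29 |  |  | 2133549.23 | 1347919.25
X̄ = 2133549.23 / 22623.29 = 94.31 cm
Ȳ = 1347919.25 / 22623.29 = 59.58 cm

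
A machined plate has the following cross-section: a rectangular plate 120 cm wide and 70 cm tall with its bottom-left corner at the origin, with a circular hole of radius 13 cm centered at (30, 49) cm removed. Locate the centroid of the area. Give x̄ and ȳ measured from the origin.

Part | A | x̄ᵢ | ȳᵢ | A·x̄ᵢ | A·ȳᵢ
plate | 8400.00 | 60.00 | 35.00 | 504000.00 | 294000.00
hole | -530.93 | 30.00 | 49.00 | -15927.87 | -26015.53
Σ | 7869.07 |  |  | 488072.13 | 267984.47
x̄ = 488072.13 / 7869.07 = 62.02 cm
ȳ = 267984.47 / 7869.07 = 34.06 cm

x̄ = 62.02 cm, ȳ = 34.06 cm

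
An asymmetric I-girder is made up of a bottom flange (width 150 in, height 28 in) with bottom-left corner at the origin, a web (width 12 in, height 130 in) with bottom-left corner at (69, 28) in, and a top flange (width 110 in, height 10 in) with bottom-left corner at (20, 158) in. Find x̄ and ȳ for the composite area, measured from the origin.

bottom flange: A = 150 × 28 = 4200.00, centroid at (75.00, 14.00).
web: A = 12 × 130 = 1560.00, centroid at (75.00, 93.00).
top flange: A = 110 × 10 = 1100.00, centroid at (75.00, 163.00).
ΣA = 6860.00 in²
ΣAx̄ = (4200.00)(75.00) + (1560.00)(75.00) + (1100.00)(75.00) = 514500.00 in³
ΣAȳ = (4200.00)(14.00) + (1560.00)(93.00) + (1100.00)(163.00) = 383180.00 in³
x̄ = 514500.00 / 6860.00 = 75.00 in
ȳ = 383180.00 / 6860.00 = 55.86 in

x̄ = 75.00 in, ȳ = 55.86 in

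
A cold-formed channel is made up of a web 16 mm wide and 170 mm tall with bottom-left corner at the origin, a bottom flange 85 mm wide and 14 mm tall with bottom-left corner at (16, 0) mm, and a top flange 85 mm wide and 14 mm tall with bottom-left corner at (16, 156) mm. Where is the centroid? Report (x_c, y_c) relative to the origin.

web: A = 16 × 170 = 2720.00, centroid at (8.00, 85.00).
bottom flange: A = 85 × 14 = 1190.00, centroid at (58.50, 7.00).
top flange: A = 85 × 14 = 1190.00, centroid at (58.50, 163.00).
ΣA = 5100.00 mm²
ΣAx_c = (2720.00)(8.00) + (1190.00)(58.50) + (1190.00)(58.50) = 160990.00 mm³
ΣAy_c = (2720.00)(85.00) + (1190.00)(7.00) + (1190.00)(163.00) = 433500.00 mm³
x_c = 160990.00 / 5100.00 = 31.57 mm
y_c = 433500.00 / 5100.00 = 85.00 mm

x_c = 31.57 mm, y_c = 85.00 mm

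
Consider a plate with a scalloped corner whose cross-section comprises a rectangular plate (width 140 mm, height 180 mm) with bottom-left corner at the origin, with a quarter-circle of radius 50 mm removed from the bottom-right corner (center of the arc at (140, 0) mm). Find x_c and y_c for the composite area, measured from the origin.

x_c = 65.88 mm, y_c = 95.81 mm

plate: A = 140 × 180 = 25200.00, centroid at (70.00, 90.00).
removed quarter-circle: A = −¼π·50² = -1963.50, centroid at (118.78, 21.22).
ΣA = 23236.50 mm², ΣAx_c = 1530777.31 mm³, ΣAy_c = 2226333.33 mm³.
x_c = 1530777.31/23236.50 = 65.88 mm; y_c = 2226333.33/23236.50 = 95.81 mm.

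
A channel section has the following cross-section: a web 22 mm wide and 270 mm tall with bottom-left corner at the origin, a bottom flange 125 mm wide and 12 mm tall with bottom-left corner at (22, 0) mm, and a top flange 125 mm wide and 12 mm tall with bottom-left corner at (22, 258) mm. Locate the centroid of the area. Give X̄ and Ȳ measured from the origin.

X̄ = 35.66 mm, Ȳ = 135.00 mm

Part | A | x̄ᵢ | ȳᵢ | A·x̄ᵢ | A·ȳᵢ
web | 5940.00 | 11.00 | 135.00 | 65340.00 | 801900.00
bottom flange | 1500.00 | 84.50 | 6.00 | 126750.00 | 9000.00
top flange | 1500.00 | 84.50 | 264.00 | 126750.00 | 396000.00
Σ | 8940.00 |  |  | 318840.00 | 1206900.00
X̄ = 318840.00 / 8940.00 = 35.66 mm
Ȳ = 1206900.00 / 8940.00 = 135.00 mm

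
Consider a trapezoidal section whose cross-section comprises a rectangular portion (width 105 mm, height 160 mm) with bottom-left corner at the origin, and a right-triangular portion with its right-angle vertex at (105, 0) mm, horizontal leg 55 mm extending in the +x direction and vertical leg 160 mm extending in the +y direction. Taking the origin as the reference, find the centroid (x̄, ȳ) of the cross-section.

x̄ = 67.20 mm, ȳ = 74.47 mm

rectangular portion: A = 105 × 160 = 16800.00, centroid at (52.50, 80.00).
triangular portion: A = ½·55·160 = 4400.00, centroid at (123.33, 53.33).
ΣA = 21200.00 mm²
ΣAx̄ = (16800.00)(52.50) + (4400.00)(123.33) = 1424666.67 mm³
ΣAȳ = (16800.00)(80.00) + (4400.00)(53.33) = 1578666.67 mm³
x̄ = 1424666.67 / 21200.00 = 67.20 mm
ȳ = 1578666.67 / 21200.00 = 74.47 mm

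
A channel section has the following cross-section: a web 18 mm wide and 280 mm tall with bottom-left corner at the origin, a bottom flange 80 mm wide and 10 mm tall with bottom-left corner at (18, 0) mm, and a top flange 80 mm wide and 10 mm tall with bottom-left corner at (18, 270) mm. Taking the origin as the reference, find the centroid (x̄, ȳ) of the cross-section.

web: A = 18 × 280 = 5040.00, centroid at (9.00, 140.00).
bottom flange: A = 80 × 10 = 800.00, centroid at (58.00, 5.00).
top flange: A = 80 × 10 = 800.00, centroid at (58.00, 275.00).
ΣA = 6640.00 mm², ΣAx̄ = 138160.00 mm³, ΣAȳ = 929600.00 mm³.
x̄ = 138160.00/6640.00 = 20.81 mm; ȳ = 929600.00/6640.00 = 140.00 mm.

x̄ = 20.81 mm, ȳ = 140.00 mm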